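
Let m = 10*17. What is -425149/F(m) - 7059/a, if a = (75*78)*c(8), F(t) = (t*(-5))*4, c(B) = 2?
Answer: 1269293/10200 ≈ 124.44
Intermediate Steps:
m = 170
F(t) = -20*t (F(t) = -5*t*4 = -20*t)
a = 11700 (a = (75*78)*2 = 5850*2 = 11700)
-425149/F(m) - 7059/a = -425149/((-20*170)) - 7059/11700 = -425149/(-3400) - 7059*1/11700 = -425149*(-1/3400) - 181/300 = 425149/3400 - 181/300 = 1269293/10200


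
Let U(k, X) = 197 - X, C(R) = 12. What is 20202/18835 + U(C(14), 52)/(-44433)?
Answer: 894904391/836895555 ≈ 1.0693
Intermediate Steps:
20202/18835 + U(C(14), 52)/(-44433) = 20202/18835 + (197 - 1*52)/(-44433) = 20202*(1/18835) + (197 - 52)*(-1/44433) = 20202/18835 + 145*(-1/44433) = 20202/18835 - 145/44433 = 894904391/836895555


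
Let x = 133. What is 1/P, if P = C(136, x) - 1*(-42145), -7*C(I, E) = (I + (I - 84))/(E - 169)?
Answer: 63/2655182 ≈ 2.3727e-5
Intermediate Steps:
C(I, E) = -(-84 + 2*I)/(7*(-169 + E)) (C(I, E) = -(I + (I - 84))/(7*(E - 169)) = -(I + (-84 + I))/(7*(-169 + E)) = -(-84 + 2*I)/(7*(-169 + E)))
P = 2655182/63 (P = 2*(42 - 1*136)/(7*(-169 + 133)) - 1*(-42145) = (2/7)*(42 - 136)/(-36) + 42145 = (2/7)*(-1/36)*(-94) + 42145 = 47/63 + 42145 = 2655182/63 ≈ 42146.)
1/P = 1/(2655182/63) = 63/2655182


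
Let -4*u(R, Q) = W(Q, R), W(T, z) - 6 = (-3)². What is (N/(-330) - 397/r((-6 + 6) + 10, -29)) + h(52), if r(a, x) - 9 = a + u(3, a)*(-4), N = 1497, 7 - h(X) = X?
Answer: -57234/935 ≈ -61.213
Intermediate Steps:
W(T, z) = 15 (W(T, z) = 6 + (-3)² = 6 + 9 = 15)
h(X) = 7 - X
u(R, Q) = -15/4 (u(R, Q) = -¼*15 = -15/4)
r(a, x) = 24 + a (r(a, x) = 9 + (a - 15/4*(-4)) = 9 + (a + 15) = 9 + (15 + a) = 24 + a)
(N/(-330) - 397/r((-6 + 6) + 10, -29)) + h(52) = (1497/(-330) - 397/(24 + ((-6 + 6) + 10))) + (7 - 1*52) = (1497*(-1/330) - 397/(24 + (0 + 10))) + (7 - 52) = (-499/110 - 397/(24 + 10)) - 45 = (-499/110 - 397/34) - 45 = -15159/935 - 45 = -57234/935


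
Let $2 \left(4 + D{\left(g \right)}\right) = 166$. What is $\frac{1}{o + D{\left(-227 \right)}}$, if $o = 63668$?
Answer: $\frac{1}{63747} \approx 1.5687 \cdot 10^{-5}$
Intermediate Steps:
$D{\left(g \right)} = 79$ ($D{\left(g \right)} = -4 + \frac{1}{2} \cdot 166 = -4 + 83 = 79$)
$\frac{1}{o + D{\left(-227 \right)}} = \frac{1}{63668 + 79} = \frac{1}{63747}$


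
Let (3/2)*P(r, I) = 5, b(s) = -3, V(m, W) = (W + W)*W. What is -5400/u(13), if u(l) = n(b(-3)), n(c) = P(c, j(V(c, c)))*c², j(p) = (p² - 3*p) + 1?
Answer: -180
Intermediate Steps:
V(m, W) = 2*W² (V(m, W) = (2*W)*W = 2*W²)
j(p) = 1 + p² - 3*p
P(r, I) = 10/3 (P(r, I) = (⅔)*5 = 10/3)
n(c) = 10*c²/3
u(l) = 30 (u(l) = (10/3)*(-3)² = (10/3)*9 = 30)
-5400/u(13) = -5400/30 = -5400*1/30 = -180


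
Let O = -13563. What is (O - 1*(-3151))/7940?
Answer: -2603/1985 ≈ -1.3113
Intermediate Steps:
(O - 1*(-3151))/7940 = (-13563 - 1*(-3151))/7940 = (-13563 + 3151)*(1/7940) = -10412*1/7940 = -2603/1985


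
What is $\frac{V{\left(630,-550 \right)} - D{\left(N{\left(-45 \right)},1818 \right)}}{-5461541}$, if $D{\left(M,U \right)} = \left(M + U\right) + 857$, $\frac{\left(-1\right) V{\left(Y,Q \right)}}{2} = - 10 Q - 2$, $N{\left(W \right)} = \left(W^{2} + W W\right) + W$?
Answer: $\frac{17676}{5461541} \approx 0.0032365$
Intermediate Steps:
$N{\left(W \right)} = W + 2 W^{2}$ ($N{\left(W \right)} = \left(W^{2} + W^{2}\right) + W = 2 W^{2} + W = W + 2 W^{2}$)
$V{\left(Y,Q \right)} = 4 + 20 Q$ ($V{\left(Y,Q \right)} = - 2 \left(- 10 Q - 2\right) = - 2 \left(-2 - 10 Q\right) = 4 + 20 Q$)
$D{\left(M,U \right)} = 857 + M + U$
$\frac{V{\left(630,-550 \right)} - D{\left(N{\left(-45 \right)},1818 \right)}}{-5461541} = \frac{\left(4 + 20 \left(-550\right)\right) - \left(857 - 45 \left(1 + 2 \left(-45\right)\right) + 1818\right)}{-5461541} = \left(\left(4 - 11000\right) - \left(857 - 45 \left(1 - 90\right) + 1818\right)\right) \left(- \frac{1}{5461541}\right) = \left(-10996 - \left(857 - -4005 + 1818\right)\right) \left(- \frac{1}{5461541}\right) = \left(-10996 - \left(857 + 4005 + 1818\right)\right) \left(- \frac{1}{5461541}\right) = \left(-10996 - 6680\right) \left(- \frac{1}{5461541}\right) = \left(-17676\right) \left(- \frac{1}{5461541}\right) = \frac{17676}{5461541}$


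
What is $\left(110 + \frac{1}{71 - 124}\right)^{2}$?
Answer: $\frac{33977241}{2809} \approx 12096.0$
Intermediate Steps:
$\left(110 + \frac{1}{71 - 124}\right)^{2} = \left(110 + \frac{1}{-53}\right)^{2} = \left(110 - \frac{1}{53}\right)^{2} = \left(\frac{5829}{53}\right)^{2} = \frac{33977241}{2809}$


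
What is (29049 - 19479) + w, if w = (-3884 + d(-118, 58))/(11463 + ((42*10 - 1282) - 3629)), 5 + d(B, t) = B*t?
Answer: 66711307/6972 ≈ 9568.5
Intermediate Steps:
d(B, t) = -5 + B*t
w = -10733/6972 (w = (-3884 + (-5 - 118*58))/(11463 + ((42*10 - 1282) - 3629)) = (-3884 + (-5 - 6844))/(11463 + ((420 - 1282) - 3629)) = (-3884 - 6849)/(11463 + (-862 - 3629)) = -10733/(11463 - 4491) = -10733/6972 ≈ -1.5394)
(29049 - 19479) + w = (29049 - 19479) - 10733/6972 = 9570 - 10733/6972 = 66711307/6972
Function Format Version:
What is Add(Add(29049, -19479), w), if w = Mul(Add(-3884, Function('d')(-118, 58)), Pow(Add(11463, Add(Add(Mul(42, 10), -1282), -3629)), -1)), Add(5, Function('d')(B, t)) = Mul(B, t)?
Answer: Rational(66711307, 6972) ≈ 9568.5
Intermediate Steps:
Function('d')(B, t) = Add(-5, Mul(B, t))
w = Rational(-10733, 6972) (w = Mul(Add(-3884, Add(-5, Mul(-118, 58))), Pow(Add(11463, Add(Add(Mul(42, 10), -1282), -3629)), -1)) = Mul(Add(-3884, Add(-5, -6844)), Pow(Add(11463, Add(Add(420, -1282), -3629)), -1)) = Mul(Add(-3884, -6849), Pow(Add(11463, Add(-862, -3629)), -1)) = Mul(-10733, Pow(Add(11463, -4491), -1)) = Mul(-10733, Pow(6972, -1)) = Mul(-10733, Rational(1, 6972)) = Rational(-10733, 6972) ≈ -1.5394)
Add(Add(29049, -19479), w) = Add(Add(29049, -19479), Rational(-10733, 6972)) = Add(9570, Rational(-10733, 6972)) = Rational(66711307, 6972)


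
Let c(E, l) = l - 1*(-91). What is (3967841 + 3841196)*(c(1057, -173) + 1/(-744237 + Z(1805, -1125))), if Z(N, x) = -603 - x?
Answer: -476231239910347/743715 ≈ -6.4034e+8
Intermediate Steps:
c(E, l) = 91 + l (c(E, l) = l + 91 = 91 + l)
(3967841 + 3841196)*(c(1057, -173) + 1/(-744237 + Z(1805, -1125))) = (3967841 + 3841196)*((91 - 173) + 1/(-744237 + (-603 - 1*(-1125)))) = 7809037*(-82 + 1/(-744237 + (-603 + 1125))) = 7809037*(-82 + 1/(-744237 + 522)) = 7809037*(-82 + 1/(-743715)) = 7809037*(-82 - 1/743715) = 7809037*(-60984631/743715) = -476231239910347/743715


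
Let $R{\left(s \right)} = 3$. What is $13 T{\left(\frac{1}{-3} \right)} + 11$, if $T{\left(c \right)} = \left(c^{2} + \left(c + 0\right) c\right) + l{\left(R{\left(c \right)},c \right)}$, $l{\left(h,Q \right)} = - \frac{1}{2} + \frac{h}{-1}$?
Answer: $- \frac{569}{18} \approx -31.611$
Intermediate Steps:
$l{\left(h,Q \right)} = - \frac{1}{2} - h$ ($l{\left(h,Q \right)} = \left(-1\right) \frac{1}{2} + h \left(-1\right) = - \frac{1}{2} - h$)
$T{\left(c \right)} = - \frac{7}{2} + 2 c^{2}$ ($T{\left(c \right)} = \left(c^{2} + \left(c + 0\right) c\right) - \frac{7}{2} = \left(c^{2} + c c\right) - \frac{7}{2} = \left(c^{2} + c^{2}\right) - \frac{7}{2} = 2 c^{2} - \frac{7}{2} = - \frac{7}{2} + 2 c^{2}$)
$13 T{\left(\frac{1}{-3} \right)} + 11 = 13 \left(- \frac{7}{2} + 2 \left(\frac{1}{-3}\right)^{2}\right) + 11 = 13 \left(- \frac{7}{2} + 2 \left(- \frac{1}{3}\right)^{2}\right) + 11 = 13 \left(- \frac{7}{2} + 2 \cdot \frac{1}{9}\right) + 11 = 13 \left(- \frac{7}{2} + \frac{2}{9}\right) + 11 = 13 \left(- \frac{59}{18}\right) + 11 = - \frac{767}{18} + 11 = - \frac{569}{18}$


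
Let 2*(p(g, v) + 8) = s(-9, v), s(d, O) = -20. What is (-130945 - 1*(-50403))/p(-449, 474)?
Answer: 40271/9 ≈ 4474.6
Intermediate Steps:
p(g, v) = -18 (p(g, v) = -8 + (½)*(-20) = -8 - 10 = -18)
(-130945 - 1*(-50403))/p(-449, 474) = (-130945 - 1*(-50403))/(-18) = (-130945 + 50403)*(-1/18) = -80542*(-1/18) = 40271/9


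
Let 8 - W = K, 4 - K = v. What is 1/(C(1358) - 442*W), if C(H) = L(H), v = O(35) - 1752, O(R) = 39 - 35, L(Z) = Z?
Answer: 1/772206 ≈ 1.2950e-6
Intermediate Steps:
O(R) = 4
v = -1748 (v = 4 - 1752 = -1748)
K = 1752 (K = 4 - 1*(-1748) = 4 + 1748 = 1752)
W = -1744 (W = 8 - 1*1752 = 8 - 1752 = -1744)
C(H) = H
1/(C(1358) - 442*W) = 1/(1358 - 442*(-1744)) = 1/(1358 + 770848) = 1/772206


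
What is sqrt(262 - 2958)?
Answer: 2*I*sqrt(674) ≈ 51.923*I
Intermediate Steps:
sqrt(262 - 2958) = sqrt(-2696) = 2*I*sqrt(674)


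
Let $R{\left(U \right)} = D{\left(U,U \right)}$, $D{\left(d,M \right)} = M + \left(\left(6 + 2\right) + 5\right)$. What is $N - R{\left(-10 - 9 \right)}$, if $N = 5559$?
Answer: $5565$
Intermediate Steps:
$D{\left(d,M \right)} = 13 + M$ ($D{\left(d,M \right)} = M + \left(8 + 5\right) = M + 13 = 13 + M$)
$R{\left(U \right)} = 13 + U$
$N - R{\left(-10 - 9 \right)} = 5559 - \left(13 - 19\right) = 5559 - -6 = 5559 + 6 = 5565$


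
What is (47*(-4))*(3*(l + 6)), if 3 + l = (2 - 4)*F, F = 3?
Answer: 1692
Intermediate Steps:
l = -9 (l = -3 + (2 - 4)*3 = -3 - 2*3 = -3 - 6 = -9)
(47*(-4))*(3*(l + 6)) = (47*(-4))*(3*(-9 + 6)) = -564*(-3) = -188*(-9) = 1692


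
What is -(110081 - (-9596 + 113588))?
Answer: -6089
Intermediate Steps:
-(110081 - (-9596 + 113588)) = -(110081 - 1*103992) = -(110081 - 103992) = -1*6089 = -6089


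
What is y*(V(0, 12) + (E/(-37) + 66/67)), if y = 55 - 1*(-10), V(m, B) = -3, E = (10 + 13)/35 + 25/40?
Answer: -18494489/138824 ≈ -133.22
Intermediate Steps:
E = 359/280 (E = 23*(1/35) + 25*(1/40) = 23/35 + 5/8 = 359/280 ≈ 1.2821)
y = 65 (y = 55 + 10 = 65)
y*(V(0, 12) + (E/(-37) + 66/67)) = 65*(-3 + ((359/280)/(-37) + 66/67)) = 65*(-3 + ((359/280)*(-1/37) + 66*(1/67))) = 65*(-3 + (-359/10360 + 66/67)) = 65*(-3 + 659707/694120) = 65*(-1422653/694120) = -18494489/138824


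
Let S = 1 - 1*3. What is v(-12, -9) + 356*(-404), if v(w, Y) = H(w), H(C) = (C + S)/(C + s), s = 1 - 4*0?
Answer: -1582050/11 ≈ -1.4382e+5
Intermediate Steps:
S = -2 (S = 1 - 3 = -2)
s = 1 (s = 1 + 0 = 1)
H(C) = (-2 + C)/(1 + C) (H(C) = (C - 2)/(C + 1) = (-2 + C)/(1 + C))
v(w, Y) = (-2 + w)/(1 + w)
v(-12, -9) + 356*(-404) = (-2 - 12)/(1 - 12) + 356*(-404) = -14/(-11) - 143824 = -1/11*(-14) - 143824 = 14/11 - 143824 = -1582050/11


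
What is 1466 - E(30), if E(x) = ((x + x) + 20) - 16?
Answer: 1402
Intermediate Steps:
E(x) = 4 + 2*x (E(x) = (2*x + 20) - 16 = (20 + 2*x) - 16 = 4 + 2*x)
1466 - E(30) = 1466 - (4 + 2*30) = 1466 - (4 + 60) = 1466 - 1*64 = 1466 - 64 = 1402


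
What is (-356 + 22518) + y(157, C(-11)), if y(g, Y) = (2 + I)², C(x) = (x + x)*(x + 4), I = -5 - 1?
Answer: 22178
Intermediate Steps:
I = -6
C(x) = 2*x*(4 + x) (C(x) = (2*x)*(4 + x) = 2*x*(4 + x))
y(g, Y) = 16 (y(g, Y) = (2 - 6)² = (-4)² = 16)
(-356 + 22518) + y(157, C(-11)) = (-356 + 22518) + 16 = 22162 + 16 = 22178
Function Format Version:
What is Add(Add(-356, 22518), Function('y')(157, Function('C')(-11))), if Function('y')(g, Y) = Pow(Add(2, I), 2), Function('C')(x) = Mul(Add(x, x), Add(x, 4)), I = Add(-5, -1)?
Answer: 22178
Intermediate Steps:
I = -6
Function('C')(x) = Mul(2, x, Add(4, x)) (Function('C')(x) = Mul(Mul(2, x), Add(4, x)) = Mul(2, x, Add(4, x)))
Function('y')(g, Y) = 16 (Function('y')(g, Y) = Pow(Add(2, -6), 2) = Pow(-4, 2) = 16)
Add(Add(-356, 22518), Function('y')(157, Function('C')(-11))) = Add(Add(-356, 22518), 16) = Add(22162, 16) = 22178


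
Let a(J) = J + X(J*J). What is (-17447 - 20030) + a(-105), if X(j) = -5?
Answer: -37587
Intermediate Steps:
a(J) = -5 + J (a(J) = J - 5 = -5 + J)
(-17447 - 20030) + a(-105) = (-17447 - 20030) + (-5 - 105) = -37477 - 110 = -37587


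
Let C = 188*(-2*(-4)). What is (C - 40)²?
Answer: 2143296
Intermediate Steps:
C = 1504 (C = 188*8 = 1504)
(C - 40)² = (1504 - 40)² = 1464² = 2143296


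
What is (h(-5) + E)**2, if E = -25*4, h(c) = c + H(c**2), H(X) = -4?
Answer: 11881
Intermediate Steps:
h(c) = -4 + c (h(c) = c - 4 = -4 + c)
E = -100
(h(-5) + E)**2 = ((-4 - 5) - 100)**2 = (-9 - 100)**2 = (-109)**2 = 11881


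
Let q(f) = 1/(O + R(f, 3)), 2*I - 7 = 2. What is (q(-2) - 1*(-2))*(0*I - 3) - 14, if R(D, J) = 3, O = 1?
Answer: -83/4 ≈ -20.750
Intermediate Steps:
I = 9/2 (I = 7/2 + (1/2)*2 = 7/2 + 1 = 9/2 ≈ 4.5000)
q(f) = 1/4 (q(f) = 1/(1 + 3) = 1/4)
(q(-2) - 1*(-2))*(0*I - 3) - 14 = (1/4 - 1*(-2))*(0*(9/2) - 3) - 14 = (1/4 + 2)*(0 - 3) - 14 = (9/4)*(-3) - 14 = -27/4 - 14 = -83/4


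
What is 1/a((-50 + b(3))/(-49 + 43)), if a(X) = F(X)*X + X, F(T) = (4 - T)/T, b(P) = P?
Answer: ¼ ≈ 0.25000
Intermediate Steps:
F(T) = (4 - T)/T
a(X) = 4 (a(X) = ((4 - X)/X)*X + X = (4 - X) + X = 4)
1/a((-50 + b(3))/(-49 + 43)) = 1/4 = ¼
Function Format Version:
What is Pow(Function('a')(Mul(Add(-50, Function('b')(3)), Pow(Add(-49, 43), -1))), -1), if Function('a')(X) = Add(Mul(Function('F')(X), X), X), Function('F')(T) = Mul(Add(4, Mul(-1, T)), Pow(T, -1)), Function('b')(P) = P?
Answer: Rational(1, 4) ≈ 0.25000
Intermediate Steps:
Function('F')(T) = Mul(Pow(T, -1), Add(4, Mul(-1, T)))
Function('a')(X) = 4 (Function('a')(X) = Add(Mul(Mul(Pow(X, -1), Add(4, Mul(-1, X))), X), X) = Add(Add(4, Mul(-1, X)), X) = 4)
Pow(Function('a')(Mul(Add(-50, Function('b')(3)), Pow(Add(-49, 43), -1))), -1) = Pow(4, -1) = Rational(1, 4)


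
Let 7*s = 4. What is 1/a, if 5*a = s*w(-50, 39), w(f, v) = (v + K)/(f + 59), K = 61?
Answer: 63/80 ≈ 0.78750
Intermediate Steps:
s = 4/7 (s = (1/7)*4 = 4/7 ≈ 0.57143)
w(f, v) = (61 + v)/(59 + f) (w(f, v) = (v + 61)/(f + 59) = (61 + v)/(59 + f))
a = 80/63 (a = (4*((61 + 39)/(59 - 50))/7)/5 = (4*(100/9)/7)/5 = (4*((1/9)*100)/7)/5 = ((4/7)*(100/9))/5 = (1/5)*(400/63) = 80/63 ≈ 1.2698)
1/a = 1/(80/63) = 63/80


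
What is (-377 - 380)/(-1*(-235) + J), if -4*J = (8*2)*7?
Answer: -757/207 ≈ -3.6570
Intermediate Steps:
J = -28 (J = -8*2*7/4 = -4*7 = -¼*112 = -28)
(-377 - 380)/(-1*(-235) + J) = (-377 - 380)/(-1*(-235) - 28) = -757/(235 - 28) = -757/207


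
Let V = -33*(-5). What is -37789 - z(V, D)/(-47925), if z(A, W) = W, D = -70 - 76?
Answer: -1811037971/47925 ≈ -37789.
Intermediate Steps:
D = -146
V = 165
-37789 - z(V, D)/(-47925) = -37789 - (-146)/(-47925) = -37789 - (-146)*(-1)/47925 = -37789 - 1*146/47925 = -37789 - 146/47925 = -1811037971/47925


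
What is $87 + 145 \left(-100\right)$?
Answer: $-14413$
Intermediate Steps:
$87 + 145 \left(-100\right) = 87 - 14500 = -14413$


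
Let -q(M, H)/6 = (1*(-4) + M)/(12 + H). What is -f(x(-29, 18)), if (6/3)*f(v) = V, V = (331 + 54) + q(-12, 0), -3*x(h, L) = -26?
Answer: -393/2 ≈ -196.50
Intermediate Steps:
q(M, H) = -6*(-4 + M)/(12 + H) (q(M, H) = -6*(1*(-4) + M)/(12 + H) = -6*(-4 + M)/(12 + H))
x(h, L) = 26/3 (x(h, L) = -⅓*(-26) = 26/3)
V = 393 (V = (331 + 54) + 6*(4 - 1*(-12))/(12 + 0) = 385 + 6*(4 + 12)/12 = 385 + 6*(1/12)*16 = 385 + 8 = 393)
f(v) = 393/2 (f(v) = (½)*393 = 393/2)
-f(x(-29, 18)) = -1*393/2 = -393/2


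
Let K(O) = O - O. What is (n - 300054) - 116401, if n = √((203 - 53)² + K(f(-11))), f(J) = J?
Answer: -416305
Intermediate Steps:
K(O) = 0
n = 150 (n = √((203 - 53)² + 0) = √(150² + 0) = √(22500 + 0) = √22500 = 150)
(n - 300054) - 116401 = (150 - 300054) - 116401 = -299904 - 116401 = -416305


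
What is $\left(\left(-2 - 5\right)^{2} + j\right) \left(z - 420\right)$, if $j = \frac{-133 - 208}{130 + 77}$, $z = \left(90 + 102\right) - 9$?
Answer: $- \frac{774358}{69} \approx -11223.0$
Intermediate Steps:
$z = 183$ ($z = 192 - 9 = 183$)
$j = - \frac{341}{207} \approx -1.6473$
$\left(\left(-2 - 5\right)^{2} + j\right) \left(z - 420\right) = \left(\left(-2 - 5\right)^{2} - \frac{341}{207}\right) \left(183 - 420\right) = \left(\left(-7\right)^{2} - \frac{341}{207}\right) \left(-237\right) = \left(49 - \frac{341}{207}\right) \left(-237\right) = \frac{9802}{207} \left(-237\right) = - \frac{774358}{69}$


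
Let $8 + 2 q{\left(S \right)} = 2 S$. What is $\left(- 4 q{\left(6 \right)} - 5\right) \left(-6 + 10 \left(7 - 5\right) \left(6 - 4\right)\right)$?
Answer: $-442$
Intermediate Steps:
$q{\left(S \right)} = -4 + S$ ($q{\left(S \right)} = -4 + \frac{2 S}{2} = -4 + S$)
$\left(- 4 q{\left(6 \right)} - 5\right) \left(-6 + 10 \left(7 - 5\right) \left(6 - 4\right)\right) = \left(- 4 \left(-4 + 6\right) - 5\right) \left(-6 + 10 \left(7 - 5\right) \left(6 - 4\right)\right) = \left(\left(-4\right) 2 - 5\right) \left(-6 + 10 \cdot 2 \cdot 2\right) = \left(-8 - 5\right) \left(-6 + 10 \cdot 4\right) = - 13 \left(-6 + 40\right) = \left(-13\right) 34 = -442$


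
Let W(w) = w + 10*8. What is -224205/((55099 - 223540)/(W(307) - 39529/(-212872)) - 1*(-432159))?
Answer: -1231946582371/2372207836089 ≈ -0.51933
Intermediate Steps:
W(w) = 80 + w (W(w) = w + 80 = 80 + w)
-224205/((55099 - 223540)/(W(307) - 39529/(-212872)) - 1*(-432159)) = -224205/((55099 - 223540)/((80 + 307) - 39529/(-212872)) - 1*(-432159)) = -224205/(-168441/(387 - 39529*(-1/212872)) + 432159) = -224205/(-168441/(387 + 39529/212872) + 432159) = -224205/(-168441/82420993/212872 + 432159) = -224205/(-168441*212872/82420993 + 432159) = -224205/(-35856372552/82420993 + 432159) = -224205/35583117541335/82420993 = -224205*82420993/35583117541335 = -1231946582371/2372207836089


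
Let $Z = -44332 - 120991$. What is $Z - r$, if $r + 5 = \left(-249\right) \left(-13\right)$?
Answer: $-168555$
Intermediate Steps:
$Z = -165323$
$r = 3232$ ($r = -5 - -3237 = -5 + 3237 = 3232$)
$Z - r = -165323 - 3232 = -168555$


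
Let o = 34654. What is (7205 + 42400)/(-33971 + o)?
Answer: 49605/683 ≈ 72.628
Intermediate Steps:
(7205 + 42400)/(-33971 + o) = (7205 + 42400)/(-33971 + 34654) = 49605/683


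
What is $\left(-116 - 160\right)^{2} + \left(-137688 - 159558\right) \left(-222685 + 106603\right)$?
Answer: $34504986348$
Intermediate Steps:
$\left(-116 - 160\right)^{2} + \left(-137688 - 159558\right) \left(-222685 + 106603\right) = \left(-276\right)^{2} - -34504910172 = 76176 + 34504910172 = 34504986348$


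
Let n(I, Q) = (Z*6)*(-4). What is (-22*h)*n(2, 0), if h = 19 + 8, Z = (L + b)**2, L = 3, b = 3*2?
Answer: 1154736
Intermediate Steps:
b = 6
Z = 81 (Z = (3 + 6)**2 = 9**2 = 81)
n(I, Q) = -1944 (n(I, Q) = (81*6)*(-4) = 486*(-4) = -1944)
h = 27
(-22*h)*n(2, 0) = -22*27*(-1944) = -594*(-1944) = 1154736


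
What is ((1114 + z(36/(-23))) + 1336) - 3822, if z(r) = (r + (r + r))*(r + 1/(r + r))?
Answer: -1442213/1058 ≈ -1363.2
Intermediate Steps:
z(r) = 3*r*(r + 1/(2*r)) (z(r) = (r + 2*r)*(r + 1/(2*r)) = (3*r)*(r + 1/(2*r)) = 3*r*(r + 1/(2*r)))
((1114 + z(36/(-23))) + 1336) - 3822 = ((1114 + (3/2 + 3*(36/(-23))²)) + 1336) - 3822 = ((1114 + (3/2 + 3*(36*(-1/23))²)) + 1336) - 3822 = ((1114 + (3/2 + 3*(-36/23)²)) + 1336) - 3822 = ((1114 + (3/2 + 3*(1296/529))) + 1336) - 3822 = ((1114 + (3/2 + 3888/529)) + 1336) - 3822 = ((1114 + 9363/1058) + 1336) - 3822 = (1187975/1058 + 1336) - 3822 = 2601463/1058 - 3822 = -1442213/1058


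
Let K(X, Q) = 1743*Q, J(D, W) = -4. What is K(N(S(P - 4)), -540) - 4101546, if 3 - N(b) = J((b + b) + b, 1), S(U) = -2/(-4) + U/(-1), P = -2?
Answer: -5042766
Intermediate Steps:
S(U) = ½ - U (S(U) = -2*(-¼) + U*(-1) = ½ - U)
N(b) = 7 (N(b) = 3 - 1*(-4) = 3 + 4 = 7)
K(N(S(P - 4)), -540) - 4101546 = 1743*(-540) - 4101546 = -941220 - 4101546 = -5042766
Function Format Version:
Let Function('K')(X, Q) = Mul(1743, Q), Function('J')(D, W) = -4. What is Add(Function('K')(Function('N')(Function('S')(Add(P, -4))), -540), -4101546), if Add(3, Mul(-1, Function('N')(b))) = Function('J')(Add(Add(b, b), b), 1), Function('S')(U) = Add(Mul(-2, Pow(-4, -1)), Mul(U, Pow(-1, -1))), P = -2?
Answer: -5042766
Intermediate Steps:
Function('S')(U) = Add(Rational(1, 2), Mul(-1, U)) (Function('S')(U) = Add(Mul(-2, Rational(-1, 4)), Mul(U, -1)) = Add(Rational(1, 2), Mul(-1, U)))
Function('N')(b) = 7 (Function('N')(b) = Add(3, Mul(-1, -4)) = Add(3, 4) = 7)
Add(Function('K')(Function('N')(Function('S')(Add(P, -4))), -540), -4101546) = Add(Mul(1743, -540), -4101546) = Add(-941220, -4101546) = -5042766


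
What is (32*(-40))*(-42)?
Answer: 53760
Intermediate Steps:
(32*(-40))*(-42) = -1280*(-42) = 53760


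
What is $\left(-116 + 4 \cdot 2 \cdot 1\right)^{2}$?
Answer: $11664$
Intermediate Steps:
$\left(-116 + 4 \cdot 2 \cdot 1\right)^{2} = \left(-116 + 8 \cdot 1\right)^{2} = \left(-116 + 8\right)^{2} = \left(-108\right)^{2} = 11664$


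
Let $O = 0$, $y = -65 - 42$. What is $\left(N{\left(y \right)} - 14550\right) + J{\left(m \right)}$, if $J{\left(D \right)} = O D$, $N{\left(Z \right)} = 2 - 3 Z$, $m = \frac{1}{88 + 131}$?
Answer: $-14227$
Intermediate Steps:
$y = -107$ ($y = -65 - 42 = -107$)
$m = \frac{1}{219} \approx 0.0045662$
$J{\left(D \right)} = 0$ ($J{\left(D \right)} = 0 D = 0$)
$\left(N{\left(y \right)} - 14550\right) + J{\left(m \right)} = \left(\left(2 - -321\right) - 14550\right) + 0 = \left(\left(2 + 321\right) - 14550\right) + 0 = \left(323 - 14550\right) + 0 = -14227 + 0 = -14227$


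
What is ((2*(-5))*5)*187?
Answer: -9350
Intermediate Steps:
((2*(-5))*5)*187 = -10*5*187 = -50*187 = -9350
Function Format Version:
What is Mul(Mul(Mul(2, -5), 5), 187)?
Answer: -9350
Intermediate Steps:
Mul(Mul(Mul(2, -5), 5), 187) = Mul(Mul(-10, 5), 187) = Mul(-50, 187) = -9350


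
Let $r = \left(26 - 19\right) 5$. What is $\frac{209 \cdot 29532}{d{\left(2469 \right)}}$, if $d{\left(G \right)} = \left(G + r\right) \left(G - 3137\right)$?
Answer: $- \frac{1543047}{418168} \approx -3.69$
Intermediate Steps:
$r = 35$ ($r = 7 \cdot 5 = 35$)
$d{\left(G \right)} = \left(-3137 + G\right) \left(35 + G\right)$ ($d{\left(G \right)} = \left(G + 35\right) \left(G - 3137\right) = \left(35 + G\right) \left(-3137 + G\right) = \left(-3137 + G\right) \left(35 + G\right)$)
$\frac{209 \cdot 29532}{d{\left(2469 \right)}} = \frac{209 \cdot 29532}{-109795 + 2469^{2} - 7658838} = \frac{6172188}{-109795 + 6095961 - 7658838} = \frac{6172188}{-1672672} = 6172188 \left(- \frac{1}{1672672}\right) = - \frac{1543047}{418168}$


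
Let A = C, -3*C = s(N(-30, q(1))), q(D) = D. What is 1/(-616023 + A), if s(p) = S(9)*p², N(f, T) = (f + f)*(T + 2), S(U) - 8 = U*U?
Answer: -1/1577223 ≈ -6.3403e-7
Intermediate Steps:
S(U) = 8 + U² (S(U) = 8 + U*U = 8 + U²)
N(f, T) = 2*f*(2 + T) (N(f, T) = (2*f)*(2 + T) = 2*f*(2 + T))
s(p) = 89*p² (s(p) = (8 + 9²)*p² = (8 + 81)*p² = 89*p²)
C = -961200 (C = -89*(2*(-30)*(2 + 1))²/3 = -89*(2*(-30)*3)²/3 = -89*(-180)²/3 = -89*32400/3 = -⅓*2883600 = -961200)
A = -961200
1/(-616023 + A) = 1/(-616023 - 961200) = 1/(-1577223) = -1/1577223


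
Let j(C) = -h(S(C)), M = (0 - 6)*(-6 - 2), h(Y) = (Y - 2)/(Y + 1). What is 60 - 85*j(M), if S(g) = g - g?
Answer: -110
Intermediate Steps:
S(g) = 0
h(Y) = (-2 + Y)/(1 + Y)
M = 48 (M = -6*(-8) = 48)
j(C) = 2 (j(C) = -(-2 + 0)/(1 + 0) = -(-2)/1 = -(-2) = -1*(-2) = 2)
60 - 85*j(M) = 60 - 85*2 = 60 - 170 = -110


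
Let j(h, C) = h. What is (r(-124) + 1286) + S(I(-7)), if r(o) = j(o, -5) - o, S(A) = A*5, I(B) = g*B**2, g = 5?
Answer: 2511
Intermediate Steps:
I(B) = 5*B**2
S(A) = 5*A
r(o) = 0 (r(o) = o - o = 0)
(r(-124) + 1286) + S(I(-7)) = (0 + 1286) + 5*(5*(-7)**2) = 1286 + 5*(5*49) = 1286 + 5*245 = 1286 + 1225 = 2511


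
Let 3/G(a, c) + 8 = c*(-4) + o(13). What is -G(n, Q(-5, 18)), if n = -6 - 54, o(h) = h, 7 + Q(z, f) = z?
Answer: -3/53 ≈ -0.056604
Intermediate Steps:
Q(z, f) = -7 + z
n = -60
G(a, c) = 3/(5 - 4*c) (G(a, c) = 3/(-8 + (c*(-4) + 13)) = 3/(-8 + (-4*c + 13)) = 3/(-8 + (13 - 4*c)) = 3/(5 - 4*c))
-G(n, Q(-5, 18)) = -(-3)/(-5 + 4*(-7 - 5)) = -(-3)/(-5 + 4*(-12)) = -(-3)/(-5 - 48) = -(-3)/(-53) = -(-3)*(-1)/53 = -1*3/53 = -3/53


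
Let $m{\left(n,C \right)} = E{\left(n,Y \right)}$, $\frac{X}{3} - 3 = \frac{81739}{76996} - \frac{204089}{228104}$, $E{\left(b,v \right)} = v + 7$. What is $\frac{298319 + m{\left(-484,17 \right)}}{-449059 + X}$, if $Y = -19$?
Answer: $- \frac{1309798588594072}{1971674819781641} \approx -0.66431$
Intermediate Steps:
$E{\left(b,v \right)} = 7 + v$
$X = \frac{41715182223}{4390773896}$ ($X = 9 + 3 \left(\frac{81739}{76996} - \frac{204089}{228104}\right) = 9 + 3 \cdot \frac{732739053}{4390773896} = 9 + \frac{2198217159}{4390773896} = \frac{41715182223}{4390773896} \approx 9.5006$)
$m{\left(n,C \right)} = -12$ ($m{\left(n,C \right)} = 7 - 19 = -12$)
$\frac{298319 + m{\left(-484,17 \right)}}{-449059 + X} = \frac{298319 - 12}{-449059 + \frac{41715182223}{4390773896}} = \frac{298307}{- \frac{1971674819781641}{4390773896}} = 298307 \left(- \frac{4390773896}{1971674819781641}\right) = - \frac{1309798588594072}{1971674819781641}$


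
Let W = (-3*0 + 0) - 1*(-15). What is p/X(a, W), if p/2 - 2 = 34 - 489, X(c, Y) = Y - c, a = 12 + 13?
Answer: 453/5 ≈ 90.600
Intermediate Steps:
a = 25
W = 15 (W = (0 + 0) + 15 = 0 + 15 = 15)
p = -906 (p = 4 + 2*(34 - 489) = 4 + 2*(-455) = 4 - 910 = -906)
p/X(a, W) = -906/(15 - 1*25) = -906/(15 - 25) = -906/(-10) = -906*(-⅒) = 453/5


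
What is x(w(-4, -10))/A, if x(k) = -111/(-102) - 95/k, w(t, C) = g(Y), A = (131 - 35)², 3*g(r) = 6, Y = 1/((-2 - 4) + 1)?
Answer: -263/52224 ≈ -0.0050360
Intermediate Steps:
Y = -⅕ (Y = 1/(-6 + 1) = 1/(-5) = -⅕ ≈ -0.20000)
g(r) = 2 (g(r) = (⅓)*6 = 2)
A = 9216 (A = 96² = 9216)
w(t, C) = 2
x(k) = 37/34 - 95/k (x(k) = -111*(-1/102) - 95/k = 37/34 - 95/k)
x(w(-4, -10))/A = (37/34 - 95/2)/9216 = (37/34 - 95*½)*(1/9216) = (37/34 - 95/2)*(1/9216) = -789/17*1/9216 = -263/52224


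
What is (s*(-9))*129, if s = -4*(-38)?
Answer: -176472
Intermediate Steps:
s = 152
(s*(-9))*129 = (152*(-9))*129 = -1368*129 = -176472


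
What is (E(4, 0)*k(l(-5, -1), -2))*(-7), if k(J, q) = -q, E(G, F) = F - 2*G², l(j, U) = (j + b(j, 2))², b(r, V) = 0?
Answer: 448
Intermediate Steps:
l(j, U) = j² (l(j, U) = (j + 0)² = j²)
(E(4, 0)*k(l(-5, -1), -2))*(-7) = ((0 - 2*4²)*(-1*(-2)))*(-7) = ((0 - 2*16)*2)*(-7) = ((0 - 32)*2)*(-7) = -32*2*(-7) = -64*(-7) = 448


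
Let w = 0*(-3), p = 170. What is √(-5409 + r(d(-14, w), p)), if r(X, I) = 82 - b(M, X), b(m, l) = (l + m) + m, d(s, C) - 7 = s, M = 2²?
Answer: 12*I*√37 ≈ 72.993*I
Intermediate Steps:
w = 0
M = 4
d(s, C) = 7 + s
b(m, l) = l + 2*m
r(X, I) = 74 - X (r(X, I) = 82 - (X + 2*4) = 82 - (X + 8) = 82 - (8 + X) = 82 + (-8 - X) = 74 - X)
√(-5409 + r(d(-14, w), p)) = √(-5409 + (74 - (7 - 14))) = √(-5409 + (74 - 1*(-7))) = √(-5409 + (74 + 7)) = √(-5409 + 81) = √(-5328) = 12*I*√37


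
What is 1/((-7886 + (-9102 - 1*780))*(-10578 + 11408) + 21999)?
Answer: -1/14725441 ≈ -6.7910e-8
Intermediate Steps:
1/((-7886 + (-9102 - 1*780))*(-10578 + 11408) + 21999) = 1/((-7886 + (-9102 - 780))*830 + 21999) = 1/((-7886 - 9882)*830 + 21999) = 1/(-17768*830 + 21999) = 1/(-14747440 + 21999) = 1/(-14725441) = -1/14725441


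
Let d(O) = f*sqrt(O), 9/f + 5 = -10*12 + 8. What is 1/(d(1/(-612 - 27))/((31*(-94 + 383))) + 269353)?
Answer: 2334685859617028463/628854640345425467594440 + 349401*I*sqrt(71)/628854640345425467594440 ≈ 3.7126e-6 + 4.6817e-18*I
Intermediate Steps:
f = -1/13 (f = 9/(-5 + (-10*12 + 8)) = 9/(-5 + (-120 + 8)) = 9/(-5 - 112) = 9/(-117) = 9*(-1/117) = -1/13 ≈ -0.076923)
d(O) = -sqrt(O)/13
1/(d(1/(-612 - 27))/((31*(-94 + 383))) + 269353) = 1/((-I*sqrt(71)/213/13)/((31*(-94 + 383))) + 269353) = 1/((-I*sqrt(71)/213/13)/((31*289)) + 269353) = 1/(-I*sqrt(71)/2769/8959 + 269353) = 1/(-I*sqrt(71)/2769*(1/8959) + 269353) = 1/(-I*sqrt(71)/24807471 + 269353) = 1/(269353 - I*sqrt(71)/24807471)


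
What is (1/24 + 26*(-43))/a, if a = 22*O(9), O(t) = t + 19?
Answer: -3833/2112 ≈ -1.8149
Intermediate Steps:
O(t) = 19 + t
a = 616 (a = 22*(19 + 9) = 22*28 = 616)
(1/24 + 26*(-43))/a = (1/24 + 26*(-43))/616 = (1/24 - 1118)*(1/616) = -26831/24*1/616 = -3833/2112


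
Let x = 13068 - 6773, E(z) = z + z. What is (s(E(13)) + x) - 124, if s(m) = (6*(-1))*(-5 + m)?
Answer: 6045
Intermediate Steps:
E(z) = 2*z
x = 6295
s(m) = 30 - 6*m (s(m) = -6*(-5 + m) = 30 - 6*m)
(s(E(13)) + x) - 124 = ((30 - 12*13) + 6295) - 124 = ((30 - 6*26) + 6295) - 124 = ((30 - 156) + 6295) - 124 = (-126 + 6295) - 124 = 6169 - 124 = 6045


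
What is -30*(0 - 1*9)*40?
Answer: 10800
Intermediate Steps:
-30*(0 - 1*9)*40 = -30*(0 - 9)*40 = -30*(-9)*40 = 270*40 = 10800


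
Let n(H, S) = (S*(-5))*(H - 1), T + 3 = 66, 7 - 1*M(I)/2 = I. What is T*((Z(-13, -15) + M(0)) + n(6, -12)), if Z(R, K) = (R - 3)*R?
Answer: 32886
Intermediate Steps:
Z(R, K) = R*(-3 + R) (Z(R, K) = (-3 + R)*R = R*(-3 + R))
M(I) = 14 - 2*I
T = 63 (T = -3 + 66 = 63)
n(H, S) = -5*S*(-1 + H) (n(H, S) = (-5*S)*(-1 + H) = -5*S*(-1 + H))
T*((Z(-13, -15) + M(0)) + n(6, -12)) = 63*((-13*(-3 - 13) + (14 - 2*0)) + 5*(-12)*(1 - 1*6)) = 63*((-13*(-16) + (14 + 0)) + 5*(-12)*(1 - 6)) = 63*((208 + 14) + 5*(-12)*(-5)) = 63*(222 + 300) = 63*522 = 32886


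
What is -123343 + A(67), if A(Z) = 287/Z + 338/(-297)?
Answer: -2454339764/19899 ≈ -1.2334e+5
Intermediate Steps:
A(Z) = -338/297 + 287/Z (A(Z) = 287/Z + 338*(-1/297) = 287/Z - 338/297 = -338/297 + 287/Z)
-123343 + A(67) = -123343 + (-338/297 + 287/67) = -123343 + 62593/19899 = -2454339764/19899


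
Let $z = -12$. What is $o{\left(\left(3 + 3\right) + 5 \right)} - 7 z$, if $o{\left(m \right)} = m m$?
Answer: $205$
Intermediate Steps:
$o{\left(m \right)} = m^{2}$
$o{\left(\left(3 + 3\right) + 5 \right)} - 7 z = \left(\left(3 + 3\right) + 5\right)^{2} - -84 = \left(6 + 5\right)^{2} + 84 = 11^{2} + 84 = 121 + 84 = 205$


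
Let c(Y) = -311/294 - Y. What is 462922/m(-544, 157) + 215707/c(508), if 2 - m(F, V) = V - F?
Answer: -5979546212/5506023 ≈ -1086.0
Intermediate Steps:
m(F, V) = 2 + F - V (m(F, V) = 2 - (V - F) = 2 + (F - V) = 2 + F - V)
c(Y) = -311/294 - Y (c(Y) = -311*1/294 - Y = -311/294 - Y)
462922/m(-544, 157) + 215707/c(508) = 462922/(2 - 544 - 1*157) + 215707/(-311/294 - 1*508) = 462922/(2 - 544 - 157) + 215707/(-311/294 - 508) = 462922/(-699) + 215707/(-149663/294) = 462922*(-1/699) + 215707*(-294/149663) = -462922/699 - 3337782/7877 = -5979546212/5506023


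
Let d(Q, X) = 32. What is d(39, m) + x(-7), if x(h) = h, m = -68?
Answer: 25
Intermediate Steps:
d(39, m) + x(-7) = 32 - 7 = 25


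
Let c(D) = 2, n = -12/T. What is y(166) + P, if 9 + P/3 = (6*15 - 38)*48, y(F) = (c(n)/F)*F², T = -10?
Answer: 7793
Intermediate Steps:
n = 6/5 (n = -12/(-10) = -12*(-⅒) = 6/5 ≈ 1.2000)
y(F) = 2*F (y(F) = (2/F)*F² = 2*F)
P = 7461 (P = -27 + 3*((6*15 - 38)*48) = -27 + 3*((90 - 38)*48) = -27 + 3*(52*48) = -27 + 3*2496 = -27 + 7488 = 7461)
y(166) + P = 2*166 + 7461 = 332 + 7461 = 7793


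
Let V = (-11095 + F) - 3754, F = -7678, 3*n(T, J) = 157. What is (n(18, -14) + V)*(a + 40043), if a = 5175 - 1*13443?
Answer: -2142397600/3 ≈ -7.1413e+8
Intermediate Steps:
n(T, J) = 157/3 (n(T, J) = (⅓)*157 = 157/3)
V = -22527 (V = (-11095 - 7678) - 3754 = -18773 - 3754 = -22527)
a = -8268 (a = 5175 - 13443 = -8268)
(n(18, -14) + V)*(a + 40043) = (157/3 - 22527)*(-8268 + 40043) = -67424/3*31775 = -2142397600/3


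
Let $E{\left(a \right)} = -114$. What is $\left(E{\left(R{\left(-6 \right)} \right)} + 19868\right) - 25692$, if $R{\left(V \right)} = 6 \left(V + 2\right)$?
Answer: $-5938$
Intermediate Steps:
$R{\left(V \right)} = 12 + 6 V$ ($R{\left(V \right)} = 6 \left(2 + V\right) = 12 + 6 V$)
$\left(E{\left(R{\left(-6 \right)} \right)} + 19868\right) - 25692 = \left(-114 + 19868\right) - 25692 = 19754 - 25692 = -5938$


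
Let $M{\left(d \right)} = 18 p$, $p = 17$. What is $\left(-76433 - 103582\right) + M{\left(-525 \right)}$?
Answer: $-179709$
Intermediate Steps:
$M{\left(d \right)} = 306$ ($M{\left(d \right)} = 18 \cdot 17 = 306$)
$\left(-76433 - 103582\right) + M{\left(-525 \right)} = \left(-76433 - 103582\right) + 306 = -180015 + 306 = -179709$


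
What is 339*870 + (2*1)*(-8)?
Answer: 294914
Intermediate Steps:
339*870 + (2*1)*(-8) = 294930 + 2*(-8) = 294930 - 16 = 294914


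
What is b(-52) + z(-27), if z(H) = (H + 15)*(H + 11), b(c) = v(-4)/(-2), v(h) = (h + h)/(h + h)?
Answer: 383/2 ≈ 191.50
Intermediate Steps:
v(h) = 1 (v(h) = (2*h)/((2*h)) = (2*h)*(1/(2*h)) = 1)
b(c) = -½ (b(c) = 1/(-2) = 1*(-½) = -½)
z(H) = (11 + H)*(15 + H) (z(H) = (15 + H)*(11 + H) = (11 + H)*(15 + H))
b(-52) + z(-27) = -½ + (165 + (-27)² + 26*(-27)) = -½ + (165 + 729 - 702) = -½ + 192 = 383/2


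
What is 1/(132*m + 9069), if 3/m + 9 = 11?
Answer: 1/9267 ≈ 0.00010791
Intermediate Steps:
m = 3/2 (m = 3/(-9 + 11) = 3/2 ≈ 1.5000)
1/(132*m + 9069) = 1/(132*(3/2) + 9069) = 1/(198 + 9069) = 1/9267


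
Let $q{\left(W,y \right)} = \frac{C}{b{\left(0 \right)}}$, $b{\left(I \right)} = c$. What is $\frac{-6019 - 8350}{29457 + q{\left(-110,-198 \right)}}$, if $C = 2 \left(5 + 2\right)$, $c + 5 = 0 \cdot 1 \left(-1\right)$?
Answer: $- \frac{71845}{147271} \approx -0.48784$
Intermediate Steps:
$c = -5$ ($c = -5 + 0 \cdot 1 \left(-1\right) = -5 + 0 \left(-1\right) = -5 + 0 = -5$)
$b{\left(I \right)} = -5$
$C = 14$ ($C = 2 \cdot 7 = 14$)
$q{\left(W,y \right)} = - \frac{14}{5}$ ($q{\left(W,y \right)} = \frac{14}{-5} = 14 \left(- \frac{1}{5}\right) = - \frac{14}{5}$)
$\frac{-6019 - 8350}{29457 + q{\left(-110,-198 \right)}} = \frac{-6019 - 8350}{29457 - \frac{14}{5}} = - \frac{14369}{\frac{147271}{5}} = \left(-14369\right) \frac{5}{147271} = - \frac{71845}{147271}$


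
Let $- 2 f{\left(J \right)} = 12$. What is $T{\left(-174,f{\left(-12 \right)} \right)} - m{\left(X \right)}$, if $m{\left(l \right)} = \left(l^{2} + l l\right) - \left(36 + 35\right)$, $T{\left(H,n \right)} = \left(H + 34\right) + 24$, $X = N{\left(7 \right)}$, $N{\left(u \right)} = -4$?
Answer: $-77$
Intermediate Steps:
$X = -4$
$f{\left(J \right)} = -6$ ($f{\left(J \right)} = \left(- \frac{1}{2}\right) 12 = -6$)
$T{\left(H,n \right)} = 58 + H$ ($T{\left(H,n \right)} = \left(34 + H\right) + 24 = 58 + H$)
$m{\left(l \right)} = -71 + 2 l^{2}$ ($m{\left(l \right)} = \left(l^{2} + l^{2}\right) - 71 = 2 l^{2} - 71 = -71 + 2 l^{2}$)
$T{\left(-174,f{\left(-12 \right)} \right)} - m{\left(X \right)} = \left(58 - 174\right) - \left(-71 + 2 \left(-4\right)^{2}\right) = -116 - \left(-71 + 2 \cdot 16\right) = -116 - \left(-71 + 32\right) = -116 - -39 = -116 + 39 = -77$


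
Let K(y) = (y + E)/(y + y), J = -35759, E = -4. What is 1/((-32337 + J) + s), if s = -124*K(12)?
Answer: -3/204412 ≈ -1.4676e-5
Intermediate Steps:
K(y) = (-4 + y)/(2*y) (K(y) = (y - 4)/(y + y) = (-4 + y)/((2*y)) = (-4 + y)*(1/(2*y)) = (-4 + y)/(2*y))
s = -124/3 (s = -62*(-4 + 12)/12 = -62*8/12 = -124*⅓ = -124/3 ≈ -41.333)
1/((-32337 + J) + s) = 1/((-32337 - 35759) - 124/3) = 1/(-68096 - 124/3) = 1/(-204412/3) = -3/204412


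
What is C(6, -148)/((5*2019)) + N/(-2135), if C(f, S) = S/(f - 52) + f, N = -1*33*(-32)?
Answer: -48946948/99142995 ≈ -0.49370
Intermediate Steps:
N = 1056 (N = -33*(-32) = 1056)
C(f, S) = f + S/(-52 + f) (C(f, S) = S/(-52 + f) + f = f + S/(-52 + f))
C(6, -148)/((5*2019)) + N/(-2135) = ((-148 + 6² - 52*6)/(-52 + 6))/((5*2019)) + 1056/(-2135) = ((-148 + 36 - 312)/(-46))/10095 + 1056*(-1/2135) = -1/46*(-424)*(1/10095) - 1056/2135 = (212/23)*(1/10095) - 1056/2135 = 212/232185 - 1056/2135 = -48946948/99142995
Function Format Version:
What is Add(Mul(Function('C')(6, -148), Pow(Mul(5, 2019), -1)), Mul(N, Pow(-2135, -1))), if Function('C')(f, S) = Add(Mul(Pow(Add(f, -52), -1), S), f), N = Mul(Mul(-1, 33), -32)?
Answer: Rational(-48946948, 99142995) ≈ -0.49370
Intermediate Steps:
N = 1056 (N = Mul(-33, -32) = 1056)
Function('C')(f, S) = Add(f, Mul(S, Pow(Add(-52, f), -1))) (Function('C')(f, S) = Add(Mul(Pow(Add(-52, f), -1), S), f) = Add(Mul(S, Pow(Add(-52, f), -1)), f) = Add(f, Mul(S, Pow(Add(-52, f), -1))))
Add(Mul(Function('C')(6, -148), Pow(Mul(5, 2019), -1)), Mul(N, Pow(-2135, -1))) = Add(Mul(Mul(Pow(Add(-52, 6), -1), Add(-148, Pow(6, 2), Mul(-52, 6))), Pow(Mul(5, 2019), -1)), Mul(1056, Pow(-2135, -1))) = Add(Mul(Mul(Pow(-46, -1), Add(-148, 36, -312)), Pow(10095, -1)), Mul(1056, Rational(-1, 2135))) = Add(Mul(Mul(Rational(-1, 46), -424), Rational(1, 10095)), Rational(-1056, 2135)) = Add(Mul(Rational(212, 23), Rational(1, 10095)), Rational(-1056, 2135)) = Add(Rational(212, 232185), Rational(-1056, 2135)) = Rational(-48946948, 99142995)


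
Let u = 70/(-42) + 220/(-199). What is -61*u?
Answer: 100955/597 ≈ 169.10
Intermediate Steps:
u = -1655/597 (u = 70*(-1/42) + 220*(-1/199) = -5/3 - 220/199 = -1655/597 ≈ -2.7722)
-61*u = -61*(-1655/597) = 100955/597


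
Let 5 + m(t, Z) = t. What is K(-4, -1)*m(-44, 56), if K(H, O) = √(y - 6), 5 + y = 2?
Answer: -147*I ≈ -147.0*I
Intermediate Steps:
y = -3 (y = -5 + 2 = -3)
K(H, O) = 3*I (K(H, O) = √(-3 - 6) = √(-9) = 3*I)
m(t, Z) = -5 + t
K(-4, -1)*m(-44, 56) = (3*I)*(-5 - 44) = (3*I)*(-49) = -147*I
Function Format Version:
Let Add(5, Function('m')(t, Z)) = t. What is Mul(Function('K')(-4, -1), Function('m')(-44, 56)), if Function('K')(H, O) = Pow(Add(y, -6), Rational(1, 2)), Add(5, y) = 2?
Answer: Mul(-147, I) ≈ Mul(-147.00, I)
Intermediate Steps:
y = -3 (y = Add(-5, 2) = -3)
Function('K')(H, O) = Mul(3, I) (Function('K')(H, O) = Pow(Add(-3, -6), Rational(1, 2)) = Pow(-9, Rational(1, 2)) = Mul(3, I))
Function('m')(t, Z) = Add(-5, t)
Mul(Function('K')(-4, -1), Function('m')(-44, 56)) = Mul(Mul(3, I), Add(-5, -44)) = Mul(Mul(3, I), -49) = Mul(-147, I)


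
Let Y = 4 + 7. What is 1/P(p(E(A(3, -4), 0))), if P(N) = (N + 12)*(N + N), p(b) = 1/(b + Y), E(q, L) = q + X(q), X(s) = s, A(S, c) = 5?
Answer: 441/506 ≈ 0.87154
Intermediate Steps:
E(q, L) = 2*q (E(q, L) = q + q = 2*q)
Y = 11
p(b) = 1/(11 + b) (p(b) = 1/(b + 11) = 1/(11 + b))
P(N) = 2*N*(12 + N) (P(N) = (12 + N)*(2*N) = 2*N*(12 + N))
1/P(p(E(A(3, -4), 0))) = 1/(2*(12 + 1/(11 + 2*5))/(11 + 2*5)) = 1/(2*(12 + 1/(11 + 10))/(11 + 10)) = 1/(2*(12 + 1/21)/21) = 1/(2*(1/21)*(12 + 1/21)) = 1/(2*(1/21)*(253/21)) = 1/(506/441) = 441/506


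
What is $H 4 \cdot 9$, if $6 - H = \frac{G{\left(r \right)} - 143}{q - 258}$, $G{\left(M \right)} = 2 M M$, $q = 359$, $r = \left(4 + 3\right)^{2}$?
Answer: $- \frac{145908}{101} \approx -1444.6$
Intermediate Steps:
$r = 49$ ($r = 7^{2} = 49$)
$G{\left(M \right)} = 2 M^{2}$
$H = - \frac{4053}{101}$ ($H = 6 - \frac{2 \cdot 49^{2} - 143}{359 - 258} = 6 - \frac{2 \cdot 2401 - 143}{101} = 6 - \left(4802 - 143\right) \frac{1}{101} = 6 - 4659 \cdot \frac{1}{101} = 6 - \frac{4659}{101} = - \frac{4053}{101} \approx -40.129$)
$H 4 \cdot 9 = - \frac{4053 \cdot 4 \cdot 9}{101} = \left(- \frac{4053}{101}\right) 36 = - \frac{145908}{101}$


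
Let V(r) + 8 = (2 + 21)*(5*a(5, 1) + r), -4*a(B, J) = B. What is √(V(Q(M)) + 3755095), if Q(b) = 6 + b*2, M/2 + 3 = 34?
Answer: √15031733/2 ≈ 1938.5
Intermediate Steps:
M = 62 (M = -6 + 2*34 = -6 + 68 = 62)
a(B, J) = -B/4
Q(b) = 6 + 2*b
V(r) = -607/4 + 23*r (V(r) = -8 + (2 + 21)*(5*(-¼*5) + r) = -8 + 23*(5*(-5/4) + r) = -8 + 23*(-25/4 + r) = -8 + (-575/4 + 23*r) = -607/4 + 23*r)
√(V(Q(M)) + 3755095) = √((-607/4 + 23*(6 + 2*62)) + 3755095) = √((-607/4 + 23*(6 + 124)) + 3755095) = √((-607/4 + 23*130) + 3755095) = √((-607/4 + 2990) + 3755095) = √(11353/4 + 3755095) = √(15031733/4) = √15031733/2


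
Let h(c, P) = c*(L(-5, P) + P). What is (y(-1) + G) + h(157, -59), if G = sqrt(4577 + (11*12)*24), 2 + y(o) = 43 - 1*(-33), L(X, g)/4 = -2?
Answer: -10445 + sqrt(7745) ≈ -10357.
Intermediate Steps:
L(X, g) = -8 (L(X, g) = 4*(-2) = -8)
y(o) = 74 (y(o) = -2 + (43 - 1*(-33)) = -2 + (43 + 33) = -2 + 76 = 74)
h(c, P) = c*(-8 + P)
G = sqrt(7745) (G = sqrt(4577 + 132*24) = sqrt(4577 + 3168) = sqrt(7745) ≈ 88.006)
(y(-1) + G) + h(157, -59) = (74 + sqrt(7745)) + 157*(-8 - 59) = (74 + sqrt(7745)) + 157*(-67) = (74 + sqrt(7745)) - 10519 = -10445 + sqrt(7745)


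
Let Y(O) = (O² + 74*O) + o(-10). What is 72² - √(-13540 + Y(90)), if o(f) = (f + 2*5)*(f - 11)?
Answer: 5184 - 2*√305 ≈ 5149.1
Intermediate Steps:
o(f) = (-11 + f)*(10 + f) (o(f) = (f + 10)*(-11 + f) = (10 + f)*(-11 + f) = (-11 + f)*(10 + f))
Y(O) = O² + 74*O (Y(O) = (O² + 74*O) + (-110 + (-10)² - 1*(-10)) = (O² + 74*O) + (-110 + 100 + 10) = (O² + 74*O) + 0 = O² + 74*O)
72² - √(-13540 + Y(90)) = 72² - √(-13540 + 90*(74 + 90)) = 5184 - √(-13540 + 90*164) = 5184 - √(-13540 + 14760) = 5184 - √1220 = 5184 - 2*√305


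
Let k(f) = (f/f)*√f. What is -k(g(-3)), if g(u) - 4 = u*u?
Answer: -√13 ≈ -3.6056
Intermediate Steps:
g(u) = 4 + u² (g(u) = 4 + u*u = 4 + u²)
k(f) = √f (k(f) = 1*√f = √f)
-k(g(-3)) = -√(4 + (-3)²) = -√(4 + 9) = -√13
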